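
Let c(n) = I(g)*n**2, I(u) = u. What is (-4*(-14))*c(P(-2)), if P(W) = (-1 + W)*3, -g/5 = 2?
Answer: -45360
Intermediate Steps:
g = -10 (g = -5*2 = -10)
P(W) = -3 + 3*W
c(n) = -10*n**2
(-4*(-14))*c(P(-2)) = (-4*(-14))*(-10*(-3 + 3*(-2))**2) = 56*(-10*(-3 - 6)**2) = 56*(-10*(-9)**2) = 56*(-10*81) = 56*(-810) = -45360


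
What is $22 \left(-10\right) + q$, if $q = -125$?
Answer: $-345$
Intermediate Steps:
$22 \left(-10\right) + q = 22 \left(-10\right) - 125 = -220 - 125 = -345$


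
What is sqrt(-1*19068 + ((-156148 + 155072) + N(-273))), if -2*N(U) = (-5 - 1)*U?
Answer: I*sqrt(20963) ≈ 144.79*I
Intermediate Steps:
N(U) = 3*U (N(U) = -(-5 - 1)*U/2 = -(-3)*U = 3*U)
sqrt(-1*19068 + ((-156148 + 155072) + N(-273))) = sqrt(-1*19068 + ((-156148 + 155072) + 3*(-273))) = sqrt(-19068 + (-1076 - 819)) = sqrt(-19068 - 1895) = sqrt(-20963) = I*sqrt(20963)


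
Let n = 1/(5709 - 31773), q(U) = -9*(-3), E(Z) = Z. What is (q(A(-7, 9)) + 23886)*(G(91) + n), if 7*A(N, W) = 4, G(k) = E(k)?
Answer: 6301933711/2896 ≈ 2.1761e+6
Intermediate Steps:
G(k) = k
A(N, W) = 4/7 (A(N, W) = (⅐)*4 = 4/7)
q(U) = 27
n = -1/26064 (n = 1/(-26064) = -1/26064 ≈ -3.8367e-5)
(q(A(-7, 9)) + 23886)*(G(91) + n) = (27 + 23886)*(91 - 1/26064) = 23913*(2371823/26064) = 6301933711/2896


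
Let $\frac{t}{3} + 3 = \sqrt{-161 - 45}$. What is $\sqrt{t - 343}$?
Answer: $\sqrt{-352 + 3 i \sqrt{206}} \approx 1.1454 + 18.797 i$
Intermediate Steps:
$t = -9 + 3 i \sqrt{206}$ ($t = -9 + 3 \sqrt{-161 - 45} = -9 + 3 \sqrt{-206} = -9 + 3 i \sqrt{206} \approx -9.0 + 43.058 i$)
$\sqrt{t - 343} = \sqrt{\left(-9 + 3 i \sqrt{206}\right) - 343} = \sqrt{-352 + 3 i \sqrt{206}}$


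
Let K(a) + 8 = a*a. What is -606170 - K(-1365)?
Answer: -2469387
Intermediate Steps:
K(a) = -8 + a² (K(a) = -8 + a*a = -8 + a²)
-606170 - K(-1365) = -606170 - (-8 + (-1365)²) = -606170 - (-8 + 1863225) = -606170 - 1*1863217 = -606170 - 1863217 = -2469387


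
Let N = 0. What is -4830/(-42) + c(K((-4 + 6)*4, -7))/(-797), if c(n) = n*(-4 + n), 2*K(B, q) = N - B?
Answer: 91623/797 ≈ 114.96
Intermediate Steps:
K(B, q) = -B/2 (K(B, q) = (0 - B)/2 = (-B)/2 = -B/2)
-4830/(-42) + c(K((-4 + 6)*4, -7))/(-797) = -4830/(-42) + ((-(-4 + 6)*4/2)*(-4 - (-4 + 6)*4/2))/(-797) = -4830*(-1/42) + ((-4)*(-4 - 4))*(-1/797) = 115 + ((-½*8)*(-4 - ½*8))*(-1/797) = 115 - 4*(-4 - 4)*(-1/797) = 115 - 4*(-8)*(-1/797) = 115 + 32*(-1/797) = 115 - 32/797 = 91623/797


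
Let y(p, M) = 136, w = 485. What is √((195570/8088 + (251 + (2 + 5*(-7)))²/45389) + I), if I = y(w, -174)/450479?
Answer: √4791220695644934077048314315/13781137357094 ≈ 5.0227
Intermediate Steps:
I = 136/450479 ≈ 0.00030190
√((195570/8088 + (251 + (2 + 5*(-7)))²/45389) + I) = √((195570/8088 + (251 + (2 + 5*(-7)))²/45389) + 136/450479) = √((195570*(1/8088) + (251 + (2 - 35))²*(1/45389)) + 136/450479) = √((32595/1348 + (251 - 33)²*(1/45389)) + 136/450479) = √((32595/1348 + 218²*(1/45389)) + 136/450479) = √((32595/1348 + 47524*(1/45389)) + 136/450479) = √((32595/1348 + 47524/45389) + 136/450479) = √(1543516807/61184372 + 136/450479) = √(695330228775145/27562274714188) = √4791220695644934077048314315/13781137357094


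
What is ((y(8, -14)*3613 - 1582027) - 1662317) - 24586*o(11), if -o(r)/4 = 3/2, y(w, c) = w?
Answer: -3067924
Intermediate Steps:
o(r) = -6 (o(r) = -12/2 = -4*3/2 = -6)
((y(8, -14)*3613 - 1582027) - 1662317) - 24586*o(11) = ((8*3613 - 1582027) - 1662317) - 24586*(-6) = ((28904 - 1582027) - 1662317) - 1*(-147516) = (-1553123 - 1662317) + 147516 = -3215440 + 147516 = -3067924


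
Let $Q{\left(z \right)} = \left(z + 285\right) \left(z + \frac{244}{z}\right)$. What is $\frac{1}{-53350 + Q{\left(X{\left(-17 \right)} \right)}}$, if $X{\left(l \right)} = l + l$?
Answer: $- \frac{17}{1082650} \approx -1.5702 \cdot 10^{-5}$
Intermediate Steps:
$X{\left(l \right)} = 2 l$
$Q{\left(z \right)} = \left(285 + z\right) \left(z + \frac{244}{z}\right)$
$\frac{1}{-53350 + Q{\left(X{\left(-17 \right)} \right)}} = \frac{1}{-53350 + \left(244 + \left(2 \left(-17\right)\right)^{2} + 285 \cdot 2 \left(-17\right) + \frac{69540}{2 \left(-17\right)}\right)} = \frac{1}{-53350 + \left(244 + \left(-34\right)^{2} + 285 \left(-34\right) + \frac{69540}{-34}\right)} = \frac{1}{-53350 + \left(244 + 1156 - 9690 + 69540 \left(- \frac{1}{34}\right)\right)} = \frac{1}{-53350 + \left(244 + 1156 - 9690 - \frac{34770}{17}\right)} = \frac{1}{-53350 - \frac{175700}{17}} = \frac{1}{- \frac{1082650}{17}} = - \frac{17}{1082650}$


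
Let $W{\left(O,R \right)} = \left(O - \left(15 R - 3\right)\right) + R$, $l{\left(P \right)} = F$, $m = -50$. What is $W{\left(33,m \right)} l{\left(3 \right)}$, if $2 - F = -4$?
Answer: $4416$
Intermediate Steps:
$F = 6$ ($F = 2 - -4 = 2 + 4 = 6$)
$l{\left(P \right)} = 6$
$W{\left(O,R \right)} = 3 + O - 14 R$ ($W{\left(O,R \right)} = \left(O - \left(-3 + 15 R\right)\right) + R = \left(3 + O - 15 R\right) + R = 3 + O - 14 R$)
$W{\left(33,m \right)} l{\left(3 \right)} = \left(3 + 33 - -700\right) 6 = \left(3 + 33 + 700\right) 6 = 736 \cdot 6 = 4416$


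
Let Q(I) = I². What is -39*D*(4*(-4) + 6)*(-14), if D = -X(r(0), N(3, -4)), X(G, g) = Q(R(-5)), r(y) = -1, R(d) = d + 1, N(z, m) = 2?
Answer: 87360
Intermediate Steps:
R(d) = 1 + d
X(G, g) = 16 (X(G, g) = (1 - 5)² = (-4)² = 16)
D = -16 (D = -1*16 = -16)
-39*D*(4*(-4) + 6)*(-14) = -(-624)*(4*(-4) + 6)*(-14) = -(-624)*(-16 + 6)*(-14) = -(-624)*(-10)*(-14) = -39*160*(-14) = -6240*(-14) = 87360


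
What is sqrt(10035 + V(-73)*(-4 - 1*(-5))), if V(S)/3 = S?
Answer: 2*sqrt(2454) ≈ 99.076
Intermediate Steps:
V(S) = 3*S
sqrt(10035 + V(-73)*(-4 - 1*(-5))) = sqrt(10035 + (3*(-73))*(-4 - 1*(-5))) = sqrt(10035 - 219*(-4 + 5)) = sqrt(10035 - 219*1) = sqrt(10035 - 219) = sqrt(9816) = 2*sqrt(2454)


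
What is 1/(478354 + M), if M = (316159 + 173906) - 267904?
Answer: 1/700515 ≈ 1.4275e-6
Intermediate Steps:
M = 222161 (M = 490065 - 267904 = 222161)
1/(478354 + M) = 1/(478354 + 222161) = 1/700515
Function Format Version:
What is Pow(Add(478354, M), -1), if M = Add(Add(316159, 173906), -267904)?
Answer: Rational(1, 700515) ≈ 1.4275e-6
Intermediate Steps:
M = 222161 (M = Add(490065, -267904) = 222161)
Pow(Add(478354, M), -1) = Pow(Add(478354, 222161), -1) = Pow(700515, -1) = Rational(1, 700515)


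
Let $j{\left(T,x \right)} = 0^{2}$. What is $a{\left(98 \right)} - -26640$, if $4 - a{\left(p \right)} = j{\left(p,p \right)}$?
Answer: $26644$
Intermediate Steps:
$j{\left(T,x \right)} = 0$
$a{\left(p \right)} = 4$ ($a{\left(p \right)} = 4 - 0 = 4 + 0 = 4$)
$a{\left(98 \right)} - -26640 = 4 - -26640 = 4 + 26640 = 26644$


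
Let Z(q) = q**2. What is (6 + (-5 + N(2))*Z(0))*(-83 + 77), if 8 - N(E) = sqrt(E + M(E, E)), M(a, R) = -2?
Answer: -36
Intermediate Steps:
N(E) = 8 - sqrt(-2 + E) (N(E) = 8 - sqrt(E - 2) = 8 - sqrt(-2 + E))
(6 + (-5 + N(2))*Z(0))*(-83 + 77) = (6 + (-5 + (8 - sqrt(-2 + 2)))*0**2)*(-83 + 77) = (6 + (-5 + (8 - sqrt(0)))*0)*(-6) = (6 + (-5 + (8 - 1*0))*0)*(-6) = (6 + (-5 + (8 + 0))*0)*(-6) = (6 + (-5 + 8)*0)*(-6) = (6 + 3*0)*(-6) = (6 + 0)*(-6) = 6*(-6) = -36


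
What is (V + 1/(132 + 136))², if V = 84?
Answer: 506835169/71824 ≈ 7056.6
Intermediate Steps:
(V + 1/(132 + 136))² = (84 + 1/(132 + 136))² = (84 + 1/268)² = (22513/268)² = 506835169/71824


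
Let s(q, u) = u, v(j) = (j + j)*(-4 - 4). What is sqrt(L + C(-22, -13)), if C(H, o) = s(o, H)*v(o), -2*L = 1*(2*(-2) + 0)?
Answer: I*sqrt(4574) ≈ 67.631*I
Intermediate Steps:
v(j) = -16*j (v(j) = (2*j)*(-8) = -16*j)
L = 2 (L = -(2*(-2) + 0)/2 = -(-4 + 0)/2 = -(-4)/2 = -1/2*(-4) = 2)
C(H, o) = -16*H*o (C(H, o) = H*(-16*o) = -16*H*o)
sqrt(L + C(-22, -13)) = sqrt(2 - 16*(-22)*(-13)) = sqrt(2 - 4576) = sqrt(-4574) = I*sqrt(4574)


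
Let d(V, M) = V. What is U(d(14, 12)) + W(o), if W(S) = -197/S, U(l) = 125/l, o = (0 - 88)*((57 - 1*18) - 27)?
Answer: 67379/7392 ≈ 9.1151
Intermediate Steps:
o = -1056 (o = -88*((57 - 18) - 27) = -88*(39 - 27) = -88*12 = -1056)
U(d(14, 12)) + W(o) = 125/14 - 197/(-1056) = 125*(1/14) - 197*(-1/1056) = 125/14 + 197/1056 = 67379/7392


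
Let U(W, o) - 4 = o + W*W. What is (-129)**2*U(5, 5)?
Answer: 565794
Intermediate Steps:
U(W, o) = 4 + o + W**2 (U(W, o) = 4 + (o + W*W) = 4 + (o + W**2) = 4 + o + W**2)
(-129)**2*U(5, 5) = (-129)**2*(4 + 5 + 5**2) = 16641*(4 + 5 + 25) = 16641*34 = 565794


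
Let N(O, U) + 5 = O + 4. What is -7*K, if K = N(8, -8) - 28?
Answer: 147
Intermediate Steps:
N(O, U) = -1 + O (N(O, U) = -5 + (O + 4) = -5 + (4 + O) = -1 + O)
K = -21 (K = (-1 + 8) - 28 = 7 - 28 = -21)
-7*K = -7*(-21) = 147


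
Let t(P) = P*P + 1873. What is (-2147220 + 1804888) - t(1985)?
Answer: -4284430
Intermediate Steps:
t(P) = 1873 + P**2 (t(P) = P**2 + 1873 = 1873 + P**2)
(-2147220 + 1804888) - t(1985) = (-2147220 + 1804888) - (1873 + 1985**2) = -342332 - (1873 + 3940225) = -342332 - 1*3942098 = -342332 - 3942098 = -4284430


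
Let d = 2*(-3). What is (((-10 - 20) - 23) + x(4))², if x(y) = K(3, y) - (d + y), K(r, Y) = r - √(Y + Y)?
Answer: 2312 + 192*√2 ≈ 2583.5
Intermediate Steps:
d = -6
K(r, Y) = r - √2*√Y (K(r, Y) = r - √(2*Y) = r - √2*√Y)
x(y) = 9 - y - √2*√y (x(y) = (3 - √2*√y) - (-6 + y) = (3 - √2*√y) + (6 - y) = 9 - y - √2*√y)
(((-10 - 20) - 23) + x(4))² = (((-10 - 20) - 23) + (9 - 1*4 - √2*√4))² = ((-30 - 23) + (9 - 4 - 1*√2*2))² = (-53 + (9 - 4 - 2*√2))² = (-53 + (5 - 2*√2))² = (-48 - 2*√2)²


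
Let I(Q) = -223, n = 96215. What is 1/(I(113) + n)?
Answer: 1/95992 ≈ 1.0418e-5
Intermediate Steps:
1/(I(113) + n) = 1/(-223 + 96215) = 1/95992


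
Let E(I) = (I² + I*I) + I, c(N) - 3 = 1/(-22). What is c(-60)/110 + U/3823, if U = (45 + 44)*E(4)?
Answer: 1600435/1850332 ≈ 0.86494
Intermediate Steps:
c(N) = 65/22 (c(N) = 3 + 1/(-22) = 3 - 1/22 = 65/22)
E(I) = I + 2*I² (E(I) = (I² + I²) + I = 2*I² + I = I + 2*I²)
U = 3204 (U = (45 + 44)*(4*(1 + 2*4)) = 89*(4*(1 + 8)) = 89*(4*9) = 89*36 = 3204)
c(-60)/110 + U/3823 = (65/22)/110 + 3204/3823 = (65/22)*(1/110) + 3204*(1/3823) = 13/484 + 3204/3823 = 1600435/1850332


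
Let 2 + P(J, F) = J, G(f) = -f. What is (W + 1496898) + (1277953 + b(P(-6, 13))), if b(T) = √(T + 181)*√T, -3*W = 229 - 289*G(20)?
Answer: 2772848 + 2*I*√346 ≈ 2.7728e+6 + 37.202*I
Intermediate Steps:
P(J, F) = -2 + J
W = -2003 (W = -(229 - (-289)*20)/3 = -(229 - 289*(-20))/3 = -(229 + 5780)/3 = -⅓*6009 = -2003)
b(T) = √T*√(181 + T) (b(T) = √(181 + T)*√T = √T*√(181 + T))
(W + 1496898) + (1277953 + b(P(-6, 13))) = (-2003 + 1496898) + (1277953 + √(-2 - 6)*√(181 + (-2 - 6))) = 1494895 + (1277953 + √(-8)*√(181 - 8)) = 1494895 + (1277953 + (2*I*√2)*√173) = 1494895 + (1277953 + 2*I*√346) = 2772848 + 2*I*√346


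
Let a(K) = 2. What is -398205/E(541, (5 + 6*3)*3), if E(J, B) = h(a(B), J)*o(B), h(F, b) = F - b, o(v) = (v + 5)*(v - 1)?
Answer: 398205/2712248 ≈ 0.14682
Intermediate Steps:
o(v) = (-1 + v)*(5 + v) (o(v) = (5 + v)*(-1 + v) = (-1 + v)*(5 + v))
E(J, B) = (2 - J)*(-5 + B² + 4*B)
-398205/E(541, (5 + 6*3)*3) = -398205/((-(-2 + 541)*(-5 + ((5 + 6*3)*3)² + 4*((5 + 6*3)*3)))) = -398205/((-1*539*(-5 + ((5 + 18)*3)² + 4*((5 + 18)*3)))) = -398205/((-1*539*(-5 + (23*3)² + 4*(23*3)))) = -398205/((-1*539*(-5 + 69² + 4*69))) = -398205/((-1*539*(-5 + 4761 + 276))) = -398205/((-1*539*5032)) = -398205/(-2712248) = -398205*(-1)/2712248 = -1*(-398205/2712248) = 398205/2712248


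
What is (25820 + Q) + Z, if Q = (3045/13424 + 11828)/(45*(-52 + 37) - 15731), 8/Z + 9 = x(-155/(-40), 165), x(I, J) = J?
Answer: 17058894330065/660702432 ≈ 25819.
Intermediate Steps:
Z = 2/39 (Z = 8/(-9 + 165) = 8/156 = 8*(1/156) = 2/39 ≈ 0.051282)
Q = -12214009/16941088 (Q = (3045*(1/13424) + 11828)/(45*(-15) - 15731) = (3045/13424 + 11828)/(-675 - 15731) = (158782117/13424)/(-16406) = (158782117/13424)*(-1/16406) = -12214009/16941088 ≈ -0.72097)
(25820 + Q) + Z = (25820 - 12214009/16941088) + 2/39 = 437406678151/16941088 + 2/39 = 17058894330065/660702432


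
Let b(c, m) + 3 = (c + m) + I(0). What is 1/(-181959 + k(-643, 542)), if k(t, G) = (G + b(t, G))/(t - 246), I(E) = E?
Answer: -889/161761989 ≈ -5.4957e-6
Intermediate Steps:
b(c, m) = -3 + c + m (b(c, m) = -3 + ((c + m) + 0) = -3 + (c + m) = -3 + c + m)
k(t, G) = (-3 + t + 2*G)/(-246 + t) (k(t, G) = (G + (-3 + t + G))/(t - 246) = (G + (-3 + G + t))/(-246 + t) = (-3 + t + 2*G)/(-246 + t))
1/(-181959 + k(-643, 542)) = 1/(-181959 + (-3 - 643 + 2*542)/(-246 - 643)) = 1/(-181959 + (-3 - 643 + 1084)/(-889)) = 1/(-181959 - 1/889*438) = 1/(-181959 - 438/889) = 1/(-161761989/889) = -889/161761989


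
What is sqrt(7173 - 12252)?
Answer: I*sqrt(5079) ≈ 71.267*I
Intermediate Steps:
sqrt(7173 - 12252) = sqrt(-5079) = I*sqrt(5079)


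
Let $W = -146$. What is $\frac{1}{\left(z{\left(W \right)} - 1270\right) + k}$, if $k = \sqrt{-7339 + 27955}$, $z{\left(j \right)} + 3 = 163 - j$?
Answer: $- \frac{241}{227170} - \frac{\sqrt{5154}}{454340} \approx -0.0012189$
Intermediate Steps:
$z{\left(j \right)} = 160 - j$ ($z{\left(j \right)} = -3 - \left(-163 + j\right) = 160 - j$)
$k = 2 \sqrt{5154}$ ($k = \sqrt{20616} = 2 \sqrt{5154} \approx 143.58$)
$\frac{1}{\left(z{\left(W \right)} - 1270\right) + k} = \frac{1}{\left(\left(160 - -146\right) - 1270\right) + 2 \sqrt{5154}} = \frac{1}{\left(\left(160 + 146\right) - 1270\right) + 2 \sqrt{5154}} = \frac{1}{\left(306 - 1270\right) + 2 \sqrt{5154}} = \frac{1}{-964 + 2 \sqrt{5154}}$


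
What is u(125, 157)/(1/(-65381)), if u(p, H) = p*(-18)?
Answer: 147107250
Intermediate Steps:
u(p, H) = -18*p
u(125, 157)/(1/(-65381)) = (-18*125)/(1/(-65381)) = -2250/(-1/65381) = -2250*(-65381) = 147107250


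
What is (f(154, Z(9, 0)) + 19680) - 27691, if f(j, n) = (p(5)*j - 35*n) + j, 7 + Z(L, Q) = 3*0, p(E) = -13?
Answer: -9614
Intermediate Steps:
Z(L, Q) = -7 (Z(L, Q) = -7 + 3*0 = -7 + 0 = -7)
f(j, n) = -35*n - 12*j (f(j, n) = (-13*j - 35*n) + j = (-35*n - 13*j) + j = -35*n - 12*j)
(f(154, Z(9, 0)) + 19680) - 27691 = ((-35*(-7) - 12*154) + 19680) - 27691 = ((245 - 1848) + 19680) - 27691 = (-1603 + 19680) - 27691 = 18077 - 27691 = -9614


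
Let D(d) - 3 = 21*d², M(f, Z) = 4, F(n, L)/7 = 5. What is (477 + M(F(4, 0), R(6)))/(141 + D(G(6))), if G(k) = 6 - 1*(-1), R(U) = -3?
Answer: 481/1173 ≈ 0.41006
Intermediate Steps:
F(n, L) = 35 (F(n, L) = 7*5 = 35)
G(k) = 7 (G(k) = 6 + 1 = 7)
D(d) = 3 + 21*d²
(477 + M(F(4, 0), R(6)))/(141 + D(G(6))) = (477 + 4)/(141 + (3 + 21*7²)) = 481/(141 + (3 + 21*49)) = 481/(141 + (3 + 1029)) = 481/(141 + 1032) = 481/1173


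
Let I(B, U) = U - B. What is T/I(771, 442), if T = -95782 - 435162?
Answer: 530944/329 ≈ 1613.8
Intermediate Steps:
T = -530944
T/I(771, 442) = -530944/(442 - 1*771) = -530944/(442 - 771) = -530944/(-329) = -530944*(-1/329) = 530944/329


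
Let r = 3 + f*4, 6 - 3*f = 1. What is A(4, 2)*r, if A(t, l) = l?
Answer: 58/3 ≈ 19.333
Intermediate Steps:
f = 5/3 (f = 2 - ⅓*1 = 2 - ⅓ = 5/3 ≈ 1.6667)
r = 29/3 (r = 3 + (5/3)*4 = 3 + 20/3 = 29/3 ≈ 9.6667)
A(4, 2)*r = 2*(29/3) = 58/3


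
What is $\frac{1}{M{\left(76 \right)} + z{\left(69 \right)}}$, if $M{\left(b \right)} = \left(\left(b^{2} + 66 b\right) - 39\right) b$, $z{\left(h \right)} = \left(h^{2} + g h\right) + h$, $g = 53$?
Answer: $\frac{1}{825715} \approx 1.2111 \cdot 10^{-6}$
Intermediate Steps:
$z{\left(h \right)} = h^{2} + 54 h$ ($z{\left(h \right)} = \left(h^{2} + 53 h\right) + h = h^{2} + 54 h$)
$M{\left(b \right)} = b \left(-39 + b^{2} + 66 b\right)$ ($M{\left(b \right)} = \left(-39 + b^{2} + 66 b\right) b = b \left(-39 + b^{2} + 66 b\right)$)
$\frac{1}{M{\left(76 \right)} + z{\left(69 \right)}} = \frac{1}{76 \left(-39 + 76^{2} + 66 \cdot 76\right) + 69 \left(54 + 69\right)} = \frac{1}{76 \left(-39 + 5776 + 5016\right) + 69 \cdot 123} = \frac{1}{76 \cdot 10753 + 8487} = \frac{1}{817228 + 8487} = \frac{1}{825715}$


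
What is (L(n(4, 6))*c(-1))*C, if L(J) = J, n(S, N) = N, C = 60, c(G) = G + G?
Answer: -720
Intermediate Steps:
c(G) = 2*G
(L(n(4, 6))*c(-1))*C = (6*(2*(-1)))*60 = (6*(-2))*60 = -12*60 = -720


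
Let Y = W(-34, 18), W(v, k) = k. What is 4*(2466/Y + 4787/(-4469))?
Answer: 2429864/4469 ≈ 543.71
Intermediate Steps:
Y = 18
4*(2466/Y + 4787/(-4469)) = 4*(2466/18 + 4787/(-4469)) = 4*(2466*(1/18) + 4787*(-1/4469)) = 4*(137 - 4787/4469) = 4*(607466/4469) = 2429864/4469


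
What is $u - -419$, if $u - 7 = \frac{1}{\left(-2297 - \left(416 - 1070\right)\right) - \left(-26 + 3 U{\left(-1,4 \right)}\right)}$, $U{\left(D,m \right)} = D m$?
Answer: $\frac{683729}{1605} \approx 426.0$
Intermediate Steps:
$u = \frac{11234}{1605}$ ($u = 7 + \frac{1}{\left(-2297 - \left(416 - 1070\right)\right) + \left(26 - 3 \left(\left(-1\right) 4\right)\right)} = 7 + \frac{1}{\left(-2297 - \left(416 - 1070\right)\right) + \left(26 - -12\right)} = 7 + \frac{1}{\left(-2297 - -654\right) + \left(26 + 12\right)} = 7 + \frac{1}{\left(-2297 + 654\right) + 38} = 7 + \frac{1}{-1643 + 38} = 7 + \frac{1}{-1605} = 7 - \frac{1}{1605} = \frac{11234}{1605} \approx 6.9994$)
$u - -419 = \frac{11234}{1605} - -419 = \frac{11234}{1605} + 419 = \frac{683729}{1605}$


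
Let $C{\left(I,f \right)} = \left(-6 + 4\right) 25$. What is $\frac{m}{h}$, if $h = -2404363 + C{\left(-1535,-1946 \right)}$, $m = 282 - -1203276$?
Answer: $- \frac{401186}{801471} \approx -0.50056$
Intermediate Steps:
$C{\left(I,f \right)} = -50$ ($C{\left(I,f \right)} = \left(-2\right) 25 = -50$)
$m = 1203558$ ($m = 282 + 1203276 = 1203558$)
$h = -2404413$ ($h = -2404363 - 50 = -2404413$)
$\frac{m}{h} = \frac{1203558}{-2404413} = 1203558 \left(- \frac{1}{2404413}\right) = - \frac{401186}{801471}$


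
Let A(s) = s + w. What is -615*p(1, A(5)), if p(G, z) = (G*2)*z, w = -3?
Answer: -2460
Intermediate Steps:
A(s) = -3 + s (A(s) = s - 3 = -3 + s)
p(G, z) = 2*G*z (p(G, z) = (2*G)*z = 2*G*z)
-615*p(1, A(5)) = -1230*(-3 + 5) = -1230*2 = -615*4 = -2460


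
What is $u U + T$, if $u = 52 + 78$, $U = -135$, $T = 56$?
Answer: $-17494$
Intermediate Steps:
$u = 130$
$u U + T = 130 \left(-135\right) + 56 = -17550 + 56 = -17494$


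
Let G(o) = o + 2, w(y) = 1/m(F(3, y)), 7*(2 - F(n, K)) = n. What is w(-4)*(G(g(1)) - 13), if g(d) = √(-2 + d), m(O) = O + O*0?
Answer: -7 + 7*I/11 ≈ -7.0 + 0.63636*I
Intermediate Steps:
F(n, K) = 2 - n/7
m(O) = O (m(O) = O + 0 = O)
w(y) = 7/11 (w(y) = 1/(2 - ⅐*3) = 1/(2 - 3/7) = 1/(11/7) = 7/11)
G(o) = 2 + o
w(-4)*(G(g(1)) - 13) = 7*((2 + √(-2 + 1)) - 13)/11 = 7*((2 + √(-1)) - 13)/11 = 7*((2 + I) - 13)/11 = 7*(-11 + I)/11 = -7 + 7*I/11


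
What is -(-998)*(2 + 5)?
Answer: 6986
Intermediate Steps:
-(-998)*(2 + 5) = -(-998)*7 = -499*(-14) = 6986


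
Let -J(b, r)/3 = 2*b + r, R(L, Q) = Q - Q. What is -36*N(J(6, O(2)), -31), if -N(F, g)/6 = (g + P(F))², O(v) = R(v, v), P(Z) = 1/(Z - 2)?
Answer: 75062214/361 ≈ 2.0793e+5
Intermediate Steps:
P(Z) = 1/(-2 + Z)
R(L, Q) = 0
O(v) = 0
J(b, r) = -6*b - 3*r (J(b, r) = -3*(2*b + r) = -3*(r + 2*b) = -6*b - 3*r)
N(F, g) = -6*(g + 1/(-2 + F))²
-36*N(J(6, O(2)), -31) = -(-216)*(1 - 31*(-2 + (-6*6 - 3*0)))²/(-2 + (-6*6 - 3*0))² = -(-216)*(1 - 31*(-2 + (-36 + 0)))²/(-2 + (-36 + 0))² = -(-216)*(1 - 31*(-2 - 36))²/(-2 - 36)² = -(-216)*(1 - 31*(-38))²/(-38)² = -(-216)*(1 + 1178)²/1444 = -(-216)*1179²/1444 = -(-216)*1390041/1444 = -36*(-4170123/722) = 75062214/361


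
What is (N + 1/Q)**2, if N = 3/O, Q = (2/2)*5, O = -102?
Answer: 841/28900 ≈ 0.029100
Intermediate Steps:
Q = 5 (Q = (2*(1/2))*5 = 1*5 = 5)
N = -1/34 (N = 3/(-102) = 3*(-1/102) = -1/34 ≈ -0.029412)
(N + 1/Q)**2 = (-1/34 + 1/5)**2 = (29/170)**2 = 841/28900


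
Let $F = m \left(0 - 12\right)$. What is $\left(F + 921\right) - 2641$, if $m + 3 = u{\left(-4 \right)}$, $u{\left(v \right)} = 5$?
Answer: $-1744$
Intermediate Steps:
$m = 2$ ($m = -3 + 5 = 2$)
$F = -24$ ($F = 2 \left(0 - 12\right) = 2 \left(-12\right) = -24$)
$\left(F + 921\right) - 2641 = \left(-24 + 921\right) - 2641 = 897 - 2641 = -1744$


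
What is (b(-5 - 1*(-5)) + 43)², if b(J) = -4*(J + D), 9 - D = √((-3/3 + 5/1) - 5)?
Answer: 33 + 56*I ≈ 33.0 + 56.0*I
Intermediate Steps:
D = 9 - I (D = 9 - √((-3/3 + 5/1) - 5) = 9 - √((-3*⅓ + 5*1) - 5) = 9 - √((-1 + 5) - 5) = 9 - √(4 - 5) = 9 - √(-1) = 9 - I ≈ 9.0 - 1.0*I)
b(J) = -36 - 4*J + 4*I (b(J) = -4*(J + (9 - I)) = -4*(9 + J - I) = -36 - 4*J + 4*I)
(b(-5 - 1*(-5)) + 43)² = ((-36 - 4*(-5 - 1*(-5)) + 4*I) + 43)² = ((-36 - 4*(-5 + 5) + 4*I) + 43)² = ((-36 - 4*0 + 4*I) + 43)² = ((-36 + 0 + 4*I) + 43)² = ((-36 + 4*I) + 43)² = (7 + 4*I)²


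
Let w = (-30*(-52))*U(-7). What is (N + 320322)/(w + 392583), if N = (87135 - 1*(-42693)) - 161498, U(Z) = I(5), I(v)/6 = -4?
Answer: 288652/355143 ≈ 0.81278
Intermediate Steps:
I(v) = -24 (I(v) = 6*(-4) = -24)
U(Z) = -24
w = -37440 (w = -30*(-52)*(-24) = 1560*(-24) = -37440)
N = -31670 (N = (87135 + 42693) - 161498 = 129828 - 161498 = -31670)
(N + 320322)/(w + 392583) = (-31670 + 320322)/(-37440 + 392583) = 288652/355143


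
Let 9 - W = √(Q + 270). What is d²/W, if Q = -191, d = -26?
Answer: 3042 + 338*√79 ≈ 6046.2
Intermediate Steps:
W = 9 - √79 (W = 9 - √(-191 + 270) = 9 - √79 ≈ 0.11181)
d²/W = (-26)²/(9 - √79) = 676/(9 - √79)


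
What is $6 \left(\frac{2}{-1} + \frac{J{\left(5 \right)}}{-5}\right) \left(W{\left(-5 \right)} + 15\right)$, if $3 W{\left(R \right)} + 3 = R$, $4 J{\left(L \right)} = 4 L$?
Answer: $-222$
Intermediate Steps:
$J{\left(L \right)} = L$ ($J{\left(L \right)} = \frac{4 L}{4} = L$)
$W{\left(R \right)} = -1 + \frac{R}{3}$
$6 \left(\frac{2}{-1} + \frac{J{\left(5 \right)}}{-5}\right) \left(W{\left(-5 \right)} + 15\right) = 6 \left(\frac{2}{-1} + \frac{5}{-5}\right) \left(\left(-1 + \frac{1}{3} \left(-5\right)\right) + 15\right) = 6 \left(2 \left(-1\right) + 5 \left(- \frac{1}{5}\right)\right) \left(\left(-1 - \frac{5}{3}\right) + 15\right) = 6 \left(-2 - 1\right) \left(- \frac{8}{3} + 15\right) = 6 \left(-3\right) \frac{37}{3} = \left(-18\right) \frac{37}{3} = -222$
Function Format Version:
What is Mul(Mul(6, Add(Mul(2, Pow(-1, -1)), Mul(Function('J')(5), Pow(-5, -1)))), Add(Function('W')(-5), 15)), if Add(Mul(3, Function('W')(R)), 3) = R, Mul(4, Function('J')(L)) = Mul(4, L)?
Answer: -222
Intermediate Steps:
Function('J')(L) = L (Function('J')(L) = Mul(Rational(1, 4), Mul(4, L)) = L)
Function('W')(R) = Add(-1, Mul(Rational(1, 3), R))
Mul(Mul(6, Add(Mul(2, Pow(-1, -1)), Mul(Function('J')(5), Pow(-5, -1)))), Add(Function('W')(-5), 15)) = Mul(Mul(6, Add(Mul(2, Pow(-1, -1)), Mul(5, Pow(-5, -1)))), Add(Add(-1, Mul(Rational(1, 3), -5)), 15)) = Mul(Mul(6, Add(Mul(2, -1), Mul(5, Rational(-1, 5)))), Add(Add(-1, Rational(-5, 3)), 15)) = Mul(Mul(6, Add(-2, -1)), Add(Rational(-8, 3), 15)) = Mul(Mul(6, -3), Rational(37, 3)) = Mul(-18, Rational(37, 3)) = -222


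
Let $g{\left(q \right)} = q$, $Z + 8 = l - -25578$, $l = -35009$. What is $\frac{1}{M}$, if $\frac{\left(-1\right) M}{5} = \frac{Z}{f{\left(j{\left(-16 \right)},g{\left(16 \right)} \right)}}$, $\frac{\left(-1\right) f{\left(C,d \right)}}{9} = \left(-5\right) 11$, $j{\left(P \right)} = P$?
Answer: $\frac{99}{9439} \approx 0.010488$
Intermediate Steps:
$Z = -9439$ ($Z = -8 - 9431 = -9439$)
$f{\left(C,d \right)} = 495$ ($f{\left(C,d \right)} = - 9 \left(\left(-5\right) 11\right) = \left(-9\right) \left(-55\right) = 495$)
$M = \frac{9439}{99}$ ($M = - 5 \left(- \frac{9439}{495}\right) = - 5 \left(\left(-9439\right) \frac{1}{495}\right) = \left(-5\right) \left(- \frac{9439}{495}\right) = \frac{9439}{99} \approx 95.343$)
$\frac{1}{M} = \frac{1}{\frac{9439}{99}} = \frac{99}{9439}$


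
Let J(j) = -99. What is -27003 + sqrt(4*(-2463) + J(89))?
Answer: -27003 + I*sqrt(9951) ≈ -27003.0 + 99.755*I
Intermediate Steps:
-27003 + sqrt(4*(-2463) + J(89)) = -27003 + sqrt(4*(-2463) - 99) = -27003 + sqrt(-9852 - 99) = -27003 + sqrt(-9951) = -27003 + I*sqrt(9951)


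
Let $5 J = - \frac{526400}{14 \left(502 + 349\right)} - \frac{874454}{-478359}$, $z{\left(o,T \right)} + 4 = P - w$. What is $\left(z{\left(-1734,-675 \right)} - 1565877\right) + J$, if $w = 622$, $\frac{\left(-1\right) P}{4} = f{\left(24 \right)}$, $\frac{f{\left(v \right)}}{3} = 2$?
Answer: $- \frac{455507683236323}{290773935} \approx -1.5665 \cdot 10^{6}$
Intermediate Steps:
$f{\left(v \right)} = 6$ ($f{\left(v \right)} = 3 \cdot 2 = 6$)
$P = -24$ ($P = \left(-4\right) 6 = -24$)
$z{\left(o,T \right)} = -650$ ($z{\left(o,T \right)} = -4 - 646 = -650$)
$J = - \frac{2463162578}{290773935}$ ($J = \frac{- \frac{526400}{14 \left(502 + 349\right)} - \frac{874454}{-478359}}{5} = \frac{- \frac{526400}{14 \cdot 851} - - \frac{124922}{68337}}{5} = \frac{- \frac{526400}{11914} + \frac{124922}{68337}}{5} = \frac{\left(-526400\right) \frac{1}{11914} + \frac{124922}{68337}}{5} = \frac{- \frac{37600}{851} + \frac{124922}{68337}}{5} = \frac{1}{5} \left(- \frac{2463162578}{58154787}\right) = - \frac{2463162578}{290773935} \approx -8.4711$)
$\left(z{\left(-1734,-675 \right)} - 1565877\right) + J = \left(-650 - 1565877\right) - \frac{2463162578}{290773935} = -1566527 - \frac{2463162578}{290773935} = - \frac{455507683236323}{290773935}$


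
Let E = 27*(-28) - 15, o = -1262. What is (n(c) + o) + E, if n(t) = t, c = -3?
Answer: -2036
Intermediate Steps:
E = -771 (E = -756 - 15 = -771)
(n(c) + o) + E = (-3 - 1262) - 771 = -1265 - 771 = -2036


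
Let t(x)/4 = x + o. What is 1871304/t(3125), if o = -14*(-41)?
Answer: 155942/1233 ≈ 126.47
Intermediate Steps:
o = 574
t(x) = 2296 + 4*x (t(x) = 4*(x + 574) = 4*(574 + x) = 2296 + 4*x)
1871304/t(3125) = 1871304/(2296 + 4*3125) = 1871304/(2296 + 12500) = 1871304/14796 = 1871304*(1/14796) = 155942/1233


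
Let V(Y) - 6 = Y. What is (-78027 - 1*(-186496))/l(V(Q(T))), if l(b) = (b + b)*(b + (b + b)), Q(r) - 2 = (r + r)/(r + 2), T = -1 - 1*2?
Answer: 108469/1176 ≈ 92.236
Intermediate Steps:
T = -3 (T = -1 - 2 = -3)
Q(r) = 2 + 2*r/(2 + r) (Q(r) = 2 + (r + r)/(r + 2) = 2 + (2*r)/(2 + r) = 2 + 2*r/(2 + r))
V(Y) = 6 + Y
l(b) = 6*b² (l(b) = (2*b)*(b + 2*b) = (2*b)*(3*b) = 6*b²)
(-78027 - 1*(-186496))/l(V(Q(T))) = (-78027 - 1*(-186496))/((6*(6 + 4*(1 - 3)/(2 - 3))²)) = (-78027 + 186496)/((6*(6 + 4*(-2)/(-1))²)) = 108469/((6*(6 + 4*(-1)*(-2))²)) = 108469/((6*(6 + 8)²)) = 108469/((6*14²)) = 108469/((6*196)) = 108469/1176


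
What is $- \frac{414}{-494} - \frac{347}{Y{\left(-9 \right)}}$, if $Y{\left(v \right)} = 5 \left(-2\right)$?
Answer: $\frac{87779}{2470} \approx 35.538$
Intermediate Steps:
$Y{\left(v \right)} = -10$
$- \frac{414}{-494} - \frac{347}{Y{\left(-9 \right)}} = - \frac{414}{-494} - \frac{347}{-10} = \left(-414\right) \left(- \frac{1}{494}\right) - - \frac{347}{10} = \frac{207}{247} + \frac{347}{10} = \frac{87779}{2470}$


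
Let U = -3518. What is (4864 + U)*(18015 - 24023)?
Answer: -8086768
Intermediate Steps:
(4864 + U)*(18015 - 24023) = (4864 - 3518)*(18015 - 24023) = 1346*(-6008) = -8086768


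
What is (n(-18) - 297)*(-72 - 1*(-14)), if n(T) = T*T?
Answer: -1566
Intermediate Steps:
n(T) = T²
(n(-18) - 297)*(-72 - 1*(-14)) = ((-18)² - 297)*(-72 - 1*(-14)) = (324 - 297)*(-72 + 14) = 27*(-58) = -1566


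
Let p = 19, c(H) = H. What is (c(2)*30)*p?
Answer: 1140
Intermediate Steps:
(c(2)*30)*p = (2*30)*19 = 60*19 = 1140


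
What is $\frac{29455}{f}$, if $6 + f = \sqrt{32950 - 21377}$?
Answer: $\frac{176730}{11537} + \frac{29455 \sqrt{11573}}{11537} \approx 289.97$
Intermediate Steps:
$f = -6 + \sqrt{11573}$ ($f = -6 + \sqrt{32950 - 21377} = -6 + \sqrt{11573} \approx 101.58$)
$\frac{29455}{f} = \frac{29455}{-6 + \sqrt{11573}}$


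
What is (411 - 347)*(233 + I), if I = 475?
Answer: 45312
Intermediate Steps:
(411 - 347)*(233 + I) = (411 - 347)*(233 + 475) = 64*708 = 45312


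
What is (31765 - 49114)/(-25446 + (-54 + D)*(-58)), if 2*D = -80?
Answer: 17349/19994 ≈ 0.86771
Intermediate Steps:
D = -40 (D = (1/2)*(-80) = -40)
(31765 - 49114)/(-25446 + (-54 + D)*(-58)) = (31765 - 49114)/(-25446 + (-54 - 40)*(-58)) = -17349/(-25446 - 94*(-58)) = -17349/(-25446 + 5452) = -17349/(-19994) = -17349*(-1/19994) = 17349/19994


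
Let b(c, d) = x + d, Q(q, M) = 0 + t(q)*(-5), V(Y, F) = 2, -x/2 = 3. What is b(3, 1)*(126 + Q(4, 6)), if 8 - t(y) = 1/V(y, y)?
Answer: -885/2 ≈ -442.50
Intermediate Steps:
x = -6 (x = -2*3 = -6)
t(y) = 15/2 (t(y) = 8 - 1/2 = 15/2)
Q(q, M) = -75/2 (Q(q, M) = 0 + (15/2)*(-5) = 0 - 75/2 = -75/2)
b(c, d) = -6 + d
b(3, 1)*(126 + Q(4, 6)) = (-6 + 1)*(126 - 75/2) = -5*177/2 = -885/2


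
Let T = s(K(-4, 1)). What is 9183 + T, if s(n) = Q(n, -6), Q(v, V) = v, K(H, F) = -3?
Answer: 9180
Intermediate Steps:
s(n) = n
T = -3
9183 + T = 9183 - 3 = 9180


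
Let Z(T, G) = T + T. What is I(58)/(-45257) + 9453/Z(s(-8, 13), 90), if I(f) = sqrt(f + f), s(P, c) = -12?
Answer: -3151/8 - 2*sqrt(29)/45257 ≈ -393.88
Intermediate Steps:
I(f) = sqrt(2)*sqrt(f) (I(f) = sqrt(2*f) = sqrt(2)*sqrt(f))
Z(T, G) = 2*T
I(58)/(-45257) + 9453/Z(s(-8, 13), 90) = (sqrt(2)*sqrt(58))/(-45257) + 9453/((2*(-12))) = (2*sqrt(29))*(-1/45257) + 9453/(-24) = -2*sqrt(29)/45257 + 9453*(-1/24) = -2*sqrt(29)/45257 - 3151/8 = -3151/8 - 2*sqrt(29)/45257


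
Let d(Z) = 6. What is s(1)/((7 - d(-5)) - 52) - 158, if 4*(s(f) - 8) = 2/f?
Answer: -949/6 ≈ -158.17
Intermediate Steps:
s(f) = 8 + 1/(2*f) (s(f) = 8 + (2/f)/4 = 8 + 1/(2*f))
s(1)/((7 - d(-5)) - 52) - 158 = (8 + (1/2)/1)/((7 - 1*6) - 52) - 158 = (8 + (1/2)*1)/((7 - 6) - 52) - 158 = (8 + 1/2)/(1 - 52) - 158 = (17/2)/(-51) - 158 = (17/2)*(-1/51) - 158 = -1/6 - 158 = -949/6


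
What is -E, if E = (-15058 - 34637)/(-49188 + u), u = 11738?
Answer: -9939/7490 ≈ -1.3270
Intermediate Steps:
E = 9939/7490 (E = (-15058 - 34637)/(-49188 + 11738) = -49695/(-37450) = -49695*(-1/37450) = 9939/7490 ≈ 1.3270)
-E = -1*9939/7490 = -9939/7490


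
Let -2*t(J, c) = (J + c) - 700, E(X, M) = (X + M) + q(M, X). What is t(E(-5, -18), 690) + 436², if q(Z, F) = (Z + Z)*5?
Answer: 380405/2 ≈ 1.9020e+5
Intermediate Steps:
q(Z, F) = 10*Z (q(Z, F) = (2*Z)*5 = 10*Z)
E(X, M) = X + 11*M (E(X, M) = (X + M) + 10*M = (M + X) + 10*M = X + 11*M)
t(J, c) = 350 - J/2 - c/2 (t(J, c) = -((J + c) - 700)/2 = -(-700 + J + c)/2 = 350 - J/2 - c/2)
t(E(-5, -18), 690) + 436² = (350 - (-5 + 11*(-18))/2 - ½*690) + 436² = (350 - (-5 - 198)/2 - 345) + 190096 = (350 - ½*(-203) - 345) + 190096 = (350 + 203/2 - 345) + 190096 = 213/2 + 190096 = 380405/2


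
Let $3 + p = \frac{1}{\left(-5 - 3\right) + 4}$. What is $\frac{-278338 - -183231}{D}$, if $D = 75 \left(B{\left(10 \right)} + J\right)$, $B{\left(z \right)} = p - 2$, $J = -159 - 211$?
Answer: $\frac{380428}{112575} \approx 3.3793$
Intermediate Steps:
$p = - \frac{13}{4}$ ($p = -3 + \frac{1}{\left(-5 - 3\right) + 4} = -3 + \frac{1}{-8 + 4} = -3 + \frac{1}{-4} = -3 - \frac{1}{4} = - \frac{13}{4} \approx -3.25$)
$J = -370$
$B{\left(z \right)} = - \frac{21}{4}$ ($B{\left(z \right)} = - \frac{13}{4} - 2 = - \frac{21}{4}$)
$D = - \frac{112575}{4}$ ($D = 75 \left(- \frac{21}{4} - 370\right) = 75 \left(- \frac{1501}{4}\right) = - \frac{112575}{4} \approx -28144.0$)
$\frac{-278338 - -183231}{D} = \frac{-278338 - -183231}{- \frac{112575}{4}} = \left(-278338 + 183231\right) \left(- \frac{4}{112575}\right) = \left(-95107\right) \left(- \frac{4}{112575}\right) = \frac{380428}{112575}$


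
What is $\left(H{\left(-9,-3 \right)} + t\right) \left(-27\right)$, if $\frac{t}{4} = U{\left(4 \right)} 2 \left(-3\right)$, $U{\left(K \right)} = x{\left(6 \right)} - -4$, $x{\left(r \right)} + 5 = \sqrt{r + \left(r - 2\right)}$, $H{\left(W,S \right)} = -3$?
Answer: $-567 + 648 \sqrt{10} \approx 1482.2$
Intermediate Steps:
$x{\left(r \right)} = -5 + \sqrt{-2 + 2 r}$ ($x{\left(r \right)} = -5 + \sqrt{r + \left(r - 2\right)} = -5 + \sqrt{r + \left(-2 + r\right)} = -5 + \sqrt{-2 + 2 r}$)
$U{\left(K \right)} = -1 + \sqrt{10}$ ($U{\left(K \right)} = \left(-5 + \sqrt{-2 + 2 \cdot 6}\right) - -4 = \left(-5 + \sqrt{-2 + 12}\right) + 4 = \left(-5 + \sqrt{10}\right) + 4 = -1 + \sqrt{10}$)
$t = 24 - 24 \sqrt{10}$ ($t = 4 \left(-1 + \sqrt{10}\right) 2 \left(-3\right) = 4 \left(-2 + 2 \sqrt{10}\right) \left(-3\right) = 4 \left(6 - 6 \sqrt{10}\right) = 24 - 24 \sqrt{10} \approx -51.895$)
$\left(H{\left(-9,-3 \right)} + t\right) \left(-27\right) = \left(-3 + \left(24 - 24 \sqrt{10}\right)\right) \left(-27\right) = \left(21 - 24 \sqrt{10}\right) \left(-27\right) = -567 + 648 \sqrt{10}$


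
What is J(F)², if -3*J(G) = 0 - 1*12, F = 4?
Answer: 16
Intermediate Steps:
J(G) = 4 (J(G) = -(0 - 1*12)/3 = -(0 - 12)/3 = -⅓*(-12) = 4)
J(F)² = 4² = 16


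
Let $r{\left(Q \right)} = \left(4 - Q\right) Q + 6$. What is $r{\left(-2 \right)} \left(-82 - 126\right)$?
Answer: $1248$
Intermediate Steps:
$r{\left(Q \right)} = 6 + Q \left(4 - Q\right)$ ($r{\left(Q \right)} = Q \left(4 - Q\right) + 6 = 6 + Q \left(4 - Q\right)$)
$r{\left(-2 \right)} \left(-82 - 126\right) = \left(6 - \left(-2\right)^{2} + 4 \left(-2\right)\right) \left(-82 - 126\right) = \left(6 - 4 - 8\right) \left(-208\right) = \left(-6\right) \left(-208\right) = 1248$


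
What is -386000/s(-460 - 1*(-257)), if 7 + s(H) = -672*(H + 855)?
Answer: 386000/438151 ≈ 0.88097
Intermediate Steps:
s(H) = -574567 - 672*H (s(H) = -7 - 672*(H + 855) = -7 - 672*(855 + H) = -7 + (-574560 - 672*H) = -574567 - 672*H)
-386000/s(-460 - 1*(-257)) = -386000/(-574567 - 672*(-460 - 1*(-257))) = -386000/(-574567 - 672*(-460 + 257)) = -386000/(-574567 - 672*(-203)) = -386000/(-574567 + 136416) = -386000/(-438151) = -386000*(-1/438151) = 386000/438151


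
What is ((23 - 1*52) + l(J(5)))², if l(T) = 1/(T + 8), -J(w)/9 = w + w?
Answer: 5659641/6724 ≈ 841.71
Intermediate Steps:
J(w) = -18*w (J(w) = -9*(w + w) = -18*w)
l(T) = 1/(8 + T)
((23 - 1*52) + l(J(5)))² = ((23 - 1*52) + 1/(8 - 18*5))² = ((23 - 52) + 1/(8 - 90))² = (-29 + 1/(-82))² = (-29 - 1/82)² = (-2379/82)² = 5659641/6724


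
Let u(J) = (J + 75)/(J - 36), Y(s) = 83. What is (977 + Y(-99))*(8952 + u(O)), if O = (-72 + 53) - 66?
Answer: 1148194120/121 ≈ 9.4892e+6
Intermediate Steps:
O = -85 (O = -19 - 66 = -85)
u(J) = (75 + J)/(-36 + J)
(977 + Y(-99))*(8952 + u(O)) = (977 + 83)*(8952 + (75 - 85)/(-36 - 85)) = 1060*(8952 - 10/(-121)) = 1060*(8952 - 1/121*(-10)) = 1060*(8952 + 10/121) = 1060*(1083202/121) = 1148194120/121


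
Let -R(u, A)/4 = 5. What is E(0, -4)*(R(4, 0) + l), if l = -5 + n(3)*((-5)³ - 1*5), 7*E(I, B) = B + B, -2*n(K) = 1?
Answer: -320/7 ≈ -45.714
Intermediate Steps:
n(K) = -½ (n(K) = -½*1 = -½)
R(u, A) = -20 (R(u, A) = -4*5 = -20)
E(I, B) = 2*B/7 (E(I, B) = (B + B)/7 = (2*B)/7 = 2*B/7)
l = 60 (l = -5 - ((-5)³ - 1*5)/2 = -5 - (-125 - 5)/2 = -5 - ½*(-130) = -5 + 65 = 60)
E(0, -4)*(R(4, 0) + l) = ((2/7)*(-4))*(-20 + 60) = -8/7*40 = -320/7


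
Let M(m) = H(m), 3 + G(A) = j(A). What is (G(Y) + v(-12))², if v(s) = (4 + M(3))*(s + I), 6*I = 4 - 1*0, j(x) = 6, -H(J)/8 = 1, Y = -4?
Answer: 21025/9 ≈ 2336.1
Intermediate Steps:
H(J) = -8 (H(J) = -8*1 = -8)
I = ⅔ (I = (4 - 1*0)/6 = (4 + 0)/6 = (⅙)*4 = ⅔ ≈ 0.66667)
G(A) = 3 (G(A) = -3 + 6 = 3)
M(m) = -8
v(s) = -8/3 - 4*s (v(s) = (4 - 8)*(s + ⅔) = -4*(⅔ + s) = -8/3 - 4*s)
(G(Y) + v(-12))² = (3 + (-8/3 - 4*(-12)))² = (3 + (-8/3 + 48))² = (3 + 136/3)² = (145/3)² = 21025/9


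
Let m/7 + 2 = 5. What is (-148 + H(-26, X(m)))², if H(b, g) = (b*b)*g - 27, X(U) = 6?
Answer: 15062161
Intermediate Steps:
m = 21 (m = -14 + 7*5 = -14 + 35 = 21)
H(b, g) = -27 + g*b² (H(b, g) = b²*g - 27 = g*b² - 27 = -27 + g*b²)
(-148 + H(-26, X(m)))² = (-148 + (-27 + 6*(-26)²))² = (-148 + (-27 + 6*676))² = (-148 + (-27 + 4056))² = (-148 + 4029)² = 3881² = 15062161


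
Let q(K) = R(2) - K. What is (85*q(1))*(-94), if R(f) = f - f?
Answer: 7990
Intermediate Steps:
R(f) = 0
q(K) = -K (q(K) = 0 - K = -K)
(85*q(1))*(-94) = (85*(-1*1))*(-94) = (85*(-1))*(-94) = -85*(-94) = 7990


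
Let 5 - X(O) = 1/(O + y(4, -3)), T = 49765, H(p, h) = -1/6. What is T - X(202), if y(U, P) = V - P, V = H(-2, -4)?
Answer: 61155046/1229 ≈ 49760.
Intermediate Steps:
H(p, h) = -1/6 (H(p, h) = -1*1/6 = -1/6)
V = -1/6 ≈ -0.16667
y(U, P) = -1/6 - P
X(O) = 5 - 1/(17/6 + O) (X(O) = 5 - 1/(O + (-1/6 - 1*(-3))) = 5 - 1/(O + (-1/6 + 3)) = 5 - 1/(O + 17/6) = 5 - 1/(17/6 + O))
T - X(202) = 49765 - (79 + 30*202)/(17 + 6*202) = 49765 - (79 + 6060)/(17 + 1212) = 49765 - 6139/1229 = 61155046/1229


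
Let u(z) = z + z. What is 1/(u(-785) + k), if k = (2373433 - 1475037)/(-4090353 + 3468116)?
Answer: -622237/977810486 ≈ -0.00063636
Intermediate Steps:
u(z) = 2*z
k = -898396/622237 (k = 898396/(-622237) = 898396*(-1/622237) = -898396/622237 ≈ -1.4438)
1/(u(-785) + k) = 1/(2*(-785) - 898396/622237) = 1/(-1570 - 898396/622237) = 1/(-977810486/622237) = -622237/977810486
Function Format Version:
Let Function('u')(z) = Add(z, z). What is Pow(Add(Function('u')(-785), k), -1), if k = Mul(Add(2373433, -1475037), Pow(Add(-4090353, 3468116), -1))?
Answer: Rational(-622237, 977810486) ≈ -0.00063636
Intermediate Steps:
Function('u')(z) = Mul(2, z)
k = Rational(-898396, 622237) (k = Mul(898396, Pow(-622237, -1)) = Mul(898396, Rational(-1, 622237)) = Rational(-898396, 622237) ≈ -1.4438)
Pow(Add(Function('u')(-785), k), -1) = Pow(Add(Mul(2, -785), Rational(-898396, 622237)), -1) = Pow(Add(-1570, Rational(-898396, 622237)), -1) = Pow(Rational(-977810486, 622237), -1) = Rational(-622237, 977810486)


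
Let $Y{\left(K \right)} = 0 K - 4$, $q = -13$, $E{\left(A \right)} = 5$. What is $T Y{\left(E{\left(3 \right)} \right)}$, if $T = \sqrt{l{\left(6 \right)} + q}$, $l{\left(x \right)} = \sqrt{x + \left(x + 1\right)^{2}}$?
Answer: $- 4 i \sqrt{13 - \sqrt{55}} \approx - 9.452 i$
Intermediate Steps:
$l{\left(x \right)} = \sqrt{x + \left(1 + x\right)^{2}}$
$Y{\left(K \right)} = -4$ ($Y{\left(K \right)} = 0 - 4 = -4$)
$T = \sqrt{-13 + \sqrt{55}}$ ($T = \sqrt{\sqrt{6 + \left(1 + 6\right)^{2}} - 13} = \sqrt{\sqrt{6 + 7^{2}} - 13} = \sqrt{\sqrt{6 + 49} - 13} = \sqrt{\sqrt{55} - 13} = \sqrt{-13 + \sqrt{55}} \approx 2.363 i$)
$T Y{\left(E{\left(3 \right)} \right)} = \sqrt{-13 + \sqrt{55}} \left(-4\right) = - 4 \sqrt{-13 + \sqrt{55}}$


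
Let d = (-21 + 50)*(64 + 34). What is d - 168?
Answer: 2674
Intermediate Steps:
d = 2842 (d = 29*98 = 2842)
d - 168 = 2842 - 168 = 2674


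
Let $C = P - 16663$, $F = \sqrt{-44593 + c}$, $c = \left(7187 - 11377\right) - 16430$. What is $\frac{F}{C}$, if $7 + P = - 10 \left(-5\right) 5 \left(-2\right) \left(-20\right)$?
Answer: $- \frac{i \sqrt{65213}}{6670} \approx - 0.038286 i$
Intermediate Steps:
$c = -20620$ ($c = -4190 - 16430 = -20620$)
$F = i \sqrt{65213}$ ($F = \sqrt{-44593 - 20620} = \sqrt{-65213} = i \sqrt{65213} \approx 255.37 i$)
$P = 9993$ ($P = -7 + - 10 \left(-5\right) 5 \left(-2\right) \left(-20\right) = -7 + - 10 \left(\left(-25\right) \left(-2\right)\right) \left(-20\right) = -7 + \left(-10\right) 50 \left(-20\right) = -7 - -10000 = -7 + 10000 = 9993$)
$C = -6670$ ($C = 9993 - 16663 = -6670$)
$\frac{F}{C} = \frac{i \sqrt{65213}}{-6670} = i \sqrt{65213} \left(- \frac{1}{6670}\right) = - \frac{i \sqrt{65213}}{6670}$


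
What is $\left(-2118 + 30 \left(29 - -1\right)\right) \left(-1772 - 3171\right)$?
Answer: $6020574$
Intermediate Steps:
$\left(-2118 + 30 \left(29 - -1\right)\right) \left(-1772 - 3171\right) = \left(-2118 + 30 \left(29 + \left(-6 + 7\right)\right)\right) \left(-4943\right) = \left(-2118 + 30 \left(29 + 1\right)\right) \left(-4943\right) = \left(-2118 + 30 \cdot 30\right) \left(-4943\right) = \left(-2118 + 900\right) \left(-4943\right) = \left(-1218\right) \left(-4943\right) = 6020574$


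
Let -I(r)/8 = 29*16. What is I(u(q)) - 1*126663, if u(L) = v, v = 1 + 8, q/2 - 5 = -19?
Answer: -130375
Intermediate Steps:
q = -28 (q = 10 + 2*(-19) = 10 - 38 = -28)
v = 9
u(L) = 9
I(r) = -3712 (I(r) = -232*16 = -8*464 = -3712)
I(u(q)) - 1*126663 = -3712 - 1*126663 = -3712 - 126663 = -130375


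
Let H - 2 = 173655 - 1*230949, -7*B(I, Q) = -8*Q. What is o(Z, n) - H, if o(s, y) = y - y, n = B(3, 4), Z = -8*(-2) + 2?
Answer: 57292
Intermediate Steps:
B(I, Q) = 8*Q/7 (B(I, Q) = -(-8)*Q/7 = 8*Q/7)
Z = 18 (Z = 16 + 2 = 18)
H = -57292 (H = 2 + (173655 - 1*230949) = 2 + (173655 - 230949) = 2 - 57294 = -57292)
n = 32/7 (n = (8/7)*4 = 32/7 ≈ 4.5714)
o(s, y) = 0
o(Z, n) - H = 0 - 1*(-57292) = 0 + 57292 = 57292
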